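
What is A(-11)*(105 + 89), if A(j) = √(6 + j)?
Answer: 194*I*√5 ≈ 433.8*I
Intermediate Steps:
A(-11)*(105 + 89) = √(6 - 11)*(105 + 89) = √(-5)*194 = (I*√5)*194 = 194*I*√5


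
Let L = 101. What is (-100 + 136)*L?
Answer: 3636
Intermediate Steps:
(-100 + 136)*L = (-100 + 136)*101 = 36*101 = 3636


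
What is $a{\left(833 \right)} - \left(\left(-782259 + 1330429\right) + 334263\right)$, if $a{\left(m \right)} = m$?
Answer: $-881600$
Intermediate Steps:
$a{\left(833 \right)} - \left(\left(-782259 + 1330429\right) + 334263\right) = 833 - \left(\left(-782259 + 1330429\right) + 334263\right) = 833 - \left(548170 + 334263\right) = 833 - 882433 = -881600$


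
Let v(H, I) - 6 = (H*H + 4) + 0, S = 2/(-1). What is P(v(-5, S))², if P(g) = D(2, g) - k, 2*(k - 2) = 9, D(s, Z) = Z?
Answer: 3249/4 ≈ 812.25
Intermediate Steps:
k = 13/2 (k = 2 + (½)*9 = 2 + 9/2 = 13/2 ≈ 6.5000)
S = -2 (S = 2*(-1) = -2)
v(H, I) = 10 + H² (v(H, I) = 6 + ((H*H + 4) + 0) = 6 + ((H² + 4) + 0) = 6 + ((4 + H²) + 0) = 6 + (4 + H²) = 10 + H²)
P(g) = -13/2 + g (P(g) = g - 1*13/2 = g - 13/2 = -13/2 + g)
P(v(-5, S))² = (-13/2 + (10 + (-5)²))² = (-13/2 + (10 + 25))² = (-13/2 + 35)² = (57/2)² = 3249/4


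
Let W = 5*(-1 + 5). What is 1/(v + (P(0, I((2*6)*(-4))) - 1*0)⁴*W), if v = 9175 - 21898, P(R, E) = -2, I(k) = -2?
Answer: -1/12403 ≈ -8.0626e-5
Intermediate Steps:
v = -12723
W = 20 (W = 5*4 = 20)
1/(v + (P(0, I((2*6)*(-4))) - 1*0)⁴*W) = 1/(-12723 + (-2 - 1*0)⁴*20) = 1/(-12723 + (-2 + 0)⁴*20) = 1/(-12723 + (-2)⁴*20) = 1/(-12723 + 16*20) = 1/(-12723 + 320) = 1/(-12403) = -1/12403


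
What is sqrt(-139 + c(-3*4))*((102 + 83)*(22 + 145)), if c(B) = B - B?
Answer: 30895*I*sqrt(139) ≈ 3.6425e+5*I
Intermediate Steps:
c(B) = 0
sqrt(-139 + c(-3*4))*((102 + 83)*(22 + 145)) = sqrt(-139 + 0)*((102 + 83)*(22 + 145)) = sqrt(-139)*(185*167) = (I*sqrt(139))*30895 = 30895*I*sqrt(139)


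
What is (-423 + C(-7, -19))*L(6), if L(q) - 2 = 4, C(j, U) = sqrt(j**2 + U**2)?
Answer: -2538 + 6*sqrt(410) ≈ -2416.5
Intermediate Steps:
C(j, U) = sqrt(U**2 + j**2)
L(q) = 6 (L(q) = 2 + 4 = 6)
(-423 + C(-7, -19))*L(6) = (-423 + sqrt((-19)**2 + (-7)**2))*6 = (-423 + sqrt(361 + 49))*6 = (-423 + sqrt(410))*6 = -2538 + 6*sqrt(410)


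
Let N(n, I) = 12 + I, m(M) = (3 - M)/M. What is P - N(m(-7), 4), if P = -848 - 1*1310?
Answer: -2174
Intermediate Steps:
m(M) = (3 - M)/M
P = -2158 (P = -848 - 1310 = -2158)
P - N(m(-7), 4) = -2158 - (12 + 4) = -2158 - 1*16 = -2158 - 16 = -2174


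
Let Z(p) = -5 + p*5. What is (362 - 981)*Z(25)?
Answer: -74280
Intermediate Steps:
Z(p) = -5 + 5*p
(362 - 981)*Z(25) = (362 - 981)*(-5 + 5*25) = -619*(-5 + 125) = -619*120 = -74280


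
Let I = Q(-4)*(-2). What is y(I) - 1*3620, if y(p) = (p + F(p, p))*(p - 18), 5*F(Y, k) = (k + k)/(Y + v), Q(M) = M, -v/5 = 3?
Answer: -25868/7 ≈ -3695.4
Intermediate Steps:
v = -15 (v = -5*3 = -15)
F(Y, k) = 2*k/(5*(-15 + Y)) (F(Y, k) = ((k + k)/(Y - 15))/5 = ((2*k)/(-15 + Y))/5 = (2*k/(-15 + Y))/5 = 2*k/(5*(-15 + Y)))
I = 8 (I = -4*(-2) = 8)
y(p) = (-18 + p)*(p + 2*p/(5*(-15 + p))) (y(p) = (p + 2*p/(5*(-15 + p)))*(p - 18) = (p + 2*p/(5*(-15 + p)))*(-18 + p) = (-18 + p)*(p + 2*p/(5*(-15 + p))))
y(I) - 1*3620 = (⅕)*8*(1314 - 163*8 + 5*8²)/(-15 + 8) - 1*3620 = (⅕)*8*(1314 - 1304 + 5*64)/(-7) - 3620 = (⅕)*8*(-⅐)*(1314 - 1304 + 320) - 3620 = (⅕)*8*(-⅐)*330 - 3620 = -528/7 - 3620 = -25868/7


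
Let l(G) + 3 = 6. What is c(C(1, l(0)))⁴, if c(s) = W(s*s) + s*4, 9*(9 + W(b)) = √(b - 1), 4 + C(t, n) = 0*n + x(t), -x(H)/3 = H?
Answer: 1369812073/729 - 21891568*√3/243 ≈ 1.7230e+6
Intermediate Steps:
x(H) = -3*H
l(G) = 3 (l(G) = -3 + 6 = 3)
C(t, n) = -4 - 3*t (C(t, n) = -4 + (0*n - 3*t) = -4 + (0 - 3*t) = -4 - 3*t)
W(b) = -9 + √(-1 + b)/9 (W(b) = -9 + √(b - 1)/9 = -9 + √(-1 + b)/9)
c(s) = -9 + 4*s + √(-1 + s²)/9 (c(s) = (-9 + √(-1 + s*s)/9) + s*4 = (-9 + √(-1 + s²)/9) + 4*s = -9 + 4*s + √(-1 + s²)/9)
c(C(1, l(0)))⁴ = (-9 + 4*(-4 - 3*1) + √(-1 + (-4 - 3*1)²)/9)⁴ = (-9 + 4*(-4 - 3) + √(-1 + (-4 - 3)²)/9)⁴ = (-9 + 4*(-7) + √(-1 + (-7)²)/9)⁴ = (-9 - 28 + √(-1 + 49)/9)⁴ = (-9 - 28 + √48/9)⁴ = (-9 - 28 + (4*√3)/9)⁴ = (-9 - 28 + 4*√3/9)⁴ = (-37 + 4*√3/9)⁴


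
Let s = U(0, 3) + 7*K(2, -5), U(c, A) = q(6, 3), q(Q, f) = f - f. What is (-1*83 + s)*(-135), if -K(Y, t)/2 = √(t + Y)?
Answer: 11205 + 1890*I*√3 ≈ 11205.0 + 3273.6*I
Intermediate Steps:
q(Q, f) = 0
U(c, A) = 0
K(Y, t) = -2*√(Y + t) (K(Y, t) = -2*√(t + Y) = -2*√(Y + t))
s = -14*I*√3 (s = 0 + 7*(-2*√(2 - 5)) = 0 + 7*(-2*I*√3) = 0 - 14*I*√3 = -14*I*√3 ≈ -24.249*I)
(-1*83 + s)*(-135) = (-1*83 - 14*I*√3)*(-135) = (-83 - 14*I*√3)*(-135) = 11205 + 1890*I*√3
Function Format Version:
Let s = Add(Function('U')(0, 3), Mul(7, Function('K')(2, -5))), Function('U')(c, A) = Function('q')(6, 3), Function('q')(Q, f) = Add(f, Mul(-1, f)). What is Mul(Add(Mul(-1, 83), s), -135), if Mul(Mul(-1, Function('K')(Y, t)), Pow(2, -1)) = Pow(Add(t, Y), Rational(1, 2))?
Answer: Add(11205, Mul(1890, I, Pow(3, Rational(1, 2)))) ≈ Add(11205., Mul(3273.6, I))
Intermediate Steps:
Function('q')(Q, f) = 0
Function('U')(c, A) = 0
Function('K')(Y, t) = Mul(-2, Pow(Add(Y, t), Rational(1, 2))) (Function('K')(Y, t) = Mul(-2, Pow(Add(t, Y), Rational(1, 2))) = Mul(-2, Pow(Add(Y, t), Rational(1, 2))))
s = Mul(-14, I, Pow(3, Rational(1, 2))) (s = Add(0, Mul(7, Mul(-2, Pow(Add(2, -5), Rational(1, 2))))) = Add(0, Mul(7, Mul(-2, Pow(-3, Rational(1, 2))))) = Add(0, Mul(7, Mul(-2, Mul(I, Pow(3, Rational(1, 2)))))) = Add(0, Mul(7, Mul(-2, I, Pow(3, Rational(1, 2))))) = Add(0, Mul(-14, I, Pow(3, Rational(1, 2)))) = Mul(-14, I, Pow(3, Rational(1, 2))) ≈ Mul(-24.249, I))
Mul(Add(Mul(-1, 83), s), -135) = Mul(Add(Mul(-1, 83), Mul(-14, I, Pow(3, Rational(1, 2)))), -135) = Mul(Add(-83, Mul(-14, I, Pow(3, Rational(1, 2)))), -135) = Add(11205, Mul(1890, I, Pow(3, Rational(1, 2))))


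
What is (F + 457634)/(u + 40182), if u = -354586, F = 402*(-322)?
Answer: -164095/157202 ≈ -1.0438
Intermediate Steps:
F = -129444
(F + 457634)/(u + 40182) = (-129444 + 457634)/(-354586 + 40182) = 328190/(-314404) = 328190*(-1/314404) = -164095/157202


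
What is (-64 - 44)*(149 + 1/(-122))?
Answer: -981558/61 ≈ -16091.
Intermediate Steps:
(-64 - 44)*(149 + 1/(-122)) = -108*(149 - 1/122) = -108*18177/122 = -981558/61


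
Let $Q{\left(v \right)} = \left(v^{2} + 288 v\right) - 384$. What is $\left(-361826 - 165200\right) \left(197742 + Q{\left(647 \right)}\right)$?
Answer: $-422834540878$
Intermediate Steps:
$Q{\left(v \right)} = -384 + v^{2} + 288 v$
$\left(-361826 - 165200\right) \left(197742 + Q{\left(647 \right)}\right) = \left(-361826 - 165200\right) \left(197742 + \left(-384 + 647^{2} + 288 \cdot 647\right)\right) = - 527026 \left(197742 + \left(-384 + 418609 + 186336\right)\right) = - 527026 \left(197742 + 604561\right) = \left(-527026\right) 802303 = -422834540878$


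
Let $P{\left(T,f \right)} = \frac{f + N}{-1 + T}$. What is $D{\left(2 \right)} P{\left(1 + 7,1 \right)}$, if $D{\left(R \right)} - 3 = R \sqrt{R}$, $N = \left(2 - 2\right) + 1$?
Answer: $\frac{6}{7} + \frac{4 \sqrt{2}}{7} \approx 1.6653$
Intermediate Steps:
$N = 1$ ($N = 0 + 1 = 1$)
$P{\left(T,f \right)} = \frac{1 + f}{-1 + T}$ ($P{\left(T,f \right)} = \frac{f + 1}{-1 + T} = \frac{1 + f}{-1 + T}$)
$D{\left(R \right)} = 3 + R^{\frac{3}{2}}$ ($D{\left(R \right)} = 3 + R \sqrt{R} = 3 + R^{\frac{3}{2}}$)
$D{\left(2 \right)} P{\left(1 + 7,1 \right)} = \left(3 + 2^{\frac{3}{2}}\right) \frac{1 + 1}{-1 + \left(1 + 7\right)} = \left(3 + 2 \sqrt{2}\right) \frac{1}{-1 + 8} \cdot 2 = \left(3 + 2 \sqrt{2}\right) \frac{1}{7} \cdot 2 = \left(3 + 2 \sqrt{2}\right) \frac{2}{7} = \frac{6}{7} + \frac{4 \sqrt{2}}{7}$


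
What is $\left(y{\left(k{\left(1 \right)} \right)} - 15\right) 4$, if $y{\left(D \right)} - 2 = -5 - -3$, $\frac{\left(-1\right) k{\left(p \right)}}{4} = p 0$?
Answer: $-60$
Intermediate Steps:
$k{\left(p \right)} = 0$ ($k{\left(p \right)} = - 4 p 0 = \left(-4\right) 0 = 0$)
$y{\left(D \right)} = 0$ ($y{\left(D \right)} = 2 - 2 = 0$)
$\left(y{\left(k{\left(1 \right)} \right)} - 15\right) 4 = \left(0 - 15\right) 4 = \left(-15\right) 4 = -60$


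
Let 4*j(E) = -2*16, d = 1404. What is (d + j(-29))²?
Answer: 1948816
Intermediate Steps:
j(E) = -8 (j(E) = (-2*16)/4 = (¼)*(-32) = -8)
(d + j(-29))² = (1404 - 8)² = 1396² = 1948816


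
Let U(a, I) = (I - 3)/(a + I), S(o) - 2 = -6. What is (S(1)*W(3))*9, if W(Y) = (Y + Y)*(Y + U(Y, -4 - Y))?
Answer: -1188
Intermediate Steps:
S(o) = -4 (S(o) = 2 - 6 = -4)
U(a, I) = (-3 + I)/(I + a)
W(Y) = 2*Y*(7/4 + 5*Y/4) (W(Y) = (Y + Y)*(Y + (-3 + (-4 - Y))/((-4 - Y) + Y)) = (2*Y)*(Y + (-7 - Y)/(-4)) = (2*Y)*(Y - (-7 - Y)/4) = (2*Y)*(Y + (7/4 + Y/4)) = (2*Y)*(7/4 + 5*Y/4) = 2*Y*(7/4 + 5*Y/4))
(S(1)*W(3))*9 = -2*3*(7 + 5*3)*9 = -2*3*(7 + 15)*9 = -2*3*22*9 = -4*33*9 = -132*9 = -1188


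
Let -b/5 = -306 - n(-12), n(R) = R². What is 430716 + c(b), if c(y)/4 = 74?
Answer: 431012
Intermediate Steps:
b = 2250 (b = -5*(-306 - 1*(-12)²) = -5*(-306 - 1*144) = -5*(-306 - 144) = -5*(-450) = 2250)
c(y) = 296 (c(y) = 4*74 = 296)
430716 + c(b) = 430716 + 296 = 431012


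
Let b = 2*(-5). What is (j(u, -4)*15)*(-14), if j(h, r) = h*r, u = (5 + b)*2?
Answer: -8400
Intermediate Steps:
b = -10
u = -10 (u = (5 - 10)*2 = -5*2 = -10)
(j(u, -4)*15)*(-14) = (-10*(-4)*15)*(-14) = (40*15)*(-14) = 600*(-14) = -8400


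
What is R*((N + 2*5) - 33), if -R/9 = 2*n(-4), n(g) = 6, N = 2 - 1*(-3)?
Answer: 1944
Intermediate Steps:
N = 5 (N = 2 + 3 = 5)
R = -108 (R = -18*6 = -9*12 = -108)
R*((N + 2*5) - 33) = -108*((5 + 2*5) - 33) = -108*((5 + 10) - 33) = -108*(15 - 33) = -108*(-18) = 1944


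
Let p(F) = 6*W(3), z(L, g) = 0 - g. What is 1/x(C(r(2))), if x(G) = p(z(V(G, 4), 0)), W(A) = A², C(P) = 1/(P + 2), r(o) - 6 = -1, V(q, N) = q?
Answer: 1/54 ≈ 0.018519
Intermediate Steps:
r(o) = 5 (r(o) = 6 - 1 = 5)
z(L, g) = -g
C(P) = 1/(2 + P)
p(F) = 54 (p(F) = 6*3² = 6*9 = 54)
x(G) = 54
1/x(C(r(2))) = 1/54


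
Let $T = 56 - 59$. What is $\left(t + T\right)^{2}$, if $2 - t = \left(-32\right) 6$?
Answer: $36481$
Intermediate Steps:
$T = -3$
$t = 194$ ($t = 2 - \left(-32\right) 6 = 2 - -192 = 2 + 192 = 194$)
$\left(t + T\right)^{2} = \left(194 - 3\right)^{2} = 191^{2} = 36481$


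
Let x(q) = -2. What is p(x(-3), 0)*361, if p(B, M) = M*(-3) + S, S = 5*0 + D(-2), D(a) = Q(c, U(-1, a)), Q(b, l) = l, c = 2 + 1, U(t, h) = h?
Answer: -722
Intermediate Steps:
c = 3
D(a) = a
S = -2 (S = 5*0 - 2 = 0 - 2 = -2)
p(B, M) = -2 - 3*M (p(B, M) = M*(-3) - 2 = -3*M - 2 = -2 - 3*M)
p(x(-3), 0)*361 = (-2 - 3*0)*361 = (-2 + 0)*361 = -2*361 = -722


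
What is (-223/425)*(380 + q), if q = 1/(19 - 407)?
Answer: -32878897/164900 ≈ -199.39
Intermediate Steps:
q = -1/388 (q = 1/(-388) = -1/388 ≈ -0.0025773)
(-223/425)*(380 + q) = (-223/425)*(380 - 1/388) = -223*1/425*(147439/388) = -223/425*147439/388 = -32878897/164900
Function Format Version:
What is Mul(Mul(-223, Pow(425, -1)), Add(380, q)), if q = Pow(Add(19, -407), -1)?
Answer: Rational(-32878897, 164900) ≈ -199.39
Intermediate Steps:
q = Rational(-1, 388) (q = Pow(-388, -1) = Rational(-1, 388) ≈ -0.0025773)
Mul(Mul(-223, Pow(425, -1)), Add(380, q)) = Mul(Mul(-223, Pow(425, -1)), Add(380, Rational(-1, 388))) = Mul(Mul(-223, Rational(1, 425)), Rational(147439, 388)) = Mul(Rational(-223, 425), Rational(147439, 388)) = Rational(-32878897, 164900)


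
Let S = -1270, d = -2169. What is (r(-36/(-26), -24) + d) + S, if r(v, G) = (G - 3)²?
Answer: -2710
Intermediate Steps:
r(v, G) = (-3 + G)²
(r(-36/(-26), -24) + d) + S = ((-3 - 24)² - 2169) - 1270 = ((-27)² - 2169) - 1270 = (729 - 2169) - 1270 = -1440 - 1270 = -2710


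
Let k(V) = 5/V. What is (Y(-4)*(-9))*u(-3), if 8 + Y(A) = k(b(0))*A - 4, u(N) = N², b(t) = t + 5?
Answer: 1296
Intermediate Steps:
b(t) = 5 + t
Y(A) = -12 + A (Y(A) = -8 + ((5/(5 + 0))*A - 4) = -8 + ((5/5)*A - 4) = -8 + ((5*(⅕))*A - 4) = -8 + (1*A - 4) = -8 + (A - 4) = -8 + (-4 + A) = -12 + A)
(Y(-4)*(-9))*u(-3) = ((-12 - 4)*(-9))*(-3)² = -16*(-9)*9 = 144*9 = 1296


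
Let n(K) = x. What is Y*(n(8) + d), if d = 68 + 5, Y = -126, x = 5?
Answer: -9828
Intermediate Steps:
n(K) = 5
d = 73
Y*(n(8) + d) = -126*(5 + 73) = -126*78 = -9828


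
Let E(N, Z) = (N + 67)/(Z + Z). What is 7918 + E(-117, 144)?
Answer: 1140167/144 ≈ 7917.8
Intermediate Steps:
E(N, Z) = (67 + N)/(2*Z) (E(N, Z) = (67 + N)/((2*Z)) = (67 + N)*(1/(2*Z)) = (67 + N)/(2*Z))
7918 + E(-117, 144) = 7918 + (1/2)*(67 - 117)/144 = 7918 + (1/2)*(1/144)*(-50) = 7918 - 25/144 = 1140167/144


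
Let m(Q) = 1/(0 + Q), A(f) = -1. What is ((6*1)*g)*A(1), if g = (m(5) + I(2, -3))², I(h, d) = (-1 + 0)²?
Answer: -216/25 ≈ -8.6400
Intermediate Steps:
I(h, d) = 1 (I(h, d) = (-1)² = 1)
m(Q) = 1/Q
g = 36/25 (g = (1/5 + 1)² = (⅕ + 1)² = (6/5)² = 36/25 ≈ 1.4400)
((6*1)*g)*A(1) = ((6*1)*(36/25))*(-1) = (6*(36/25))*(-1) = (216/25)*(-1) = -216/25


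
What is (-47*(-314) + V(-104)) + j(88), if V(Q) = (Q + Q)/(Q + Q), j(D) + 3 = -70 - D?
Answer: 14598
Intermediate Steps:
j(D) = -73 - D (j(D) = -3 + (-70 - D) = -73 - D)
V(Q) = 1 (V(Q) = (2*Q)/((2*Q)) = (2*Q)*(1/(2*Q)) = 1)
(-47*(-314) + V(-104)) + j(88) = (-47*(-314) + 1) + (-73 - 1*88) = (14758 + 1) + (-73 - 88) = 14759 - 161 = 14598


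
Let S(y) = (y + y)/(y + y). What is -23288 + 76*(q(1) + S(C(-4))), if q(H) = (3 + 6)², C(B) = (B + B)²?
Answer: -17056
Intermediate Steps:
C(B) = 4*B² (C(B) = (2*B)² = 4*B²)
S(y) = 1 (S(y) = (2*y)/((2*y)) = (2*y)*(1/(2*y)) = 1)
q(H) = 81 (q(H) = 9² = 81)
-23288 + 76*(q(1) + S(C(-4))) = -23288 + 76*(81 + 1) = -23288 + 76*82 = -23288 + 6232 = -17056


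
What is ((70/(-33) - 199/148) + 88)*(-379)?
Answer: -156475835/4884 ≈ -32038.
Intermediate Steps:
((70/(-33) - 199/148) + 88)*(-379) = ((70*(-1/33) - 199*1/148) + 88)*(-379) = ((-70/33 - 199/148) + 88)*(-379) = (-16927/4884 + 88)*(-379) = (412865/4884)*(-379) = -156475835/4884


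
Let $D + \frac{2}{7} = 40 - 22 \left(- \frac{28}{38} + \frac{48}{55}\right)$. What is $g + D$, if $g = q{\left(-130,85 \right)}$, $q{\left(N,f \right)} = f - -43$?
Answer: $\frac{109542}{665} \approx 164.72$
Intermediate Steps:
$q{\left(N,f \right)} = 43 + f$ ($q{\left(N,f \right)} = f + 43 = 43 + f$)
$g = 128$ ($g = 43 + 85 = 128$)
$D = \frac{24422}{665}$ ($D = - \frac{2}{7} + \left(40 - 22 \left(- \frac{28}{38} + \frac{48}{55}\right)\right) = - \frac{2}{7} + \left(40 - 22 \left(\left(-28\right) \frac{1}{38} + 48 \cdot \frac{1}{55}\right)\right) = - \frac{2}{7} + \left(40 - 22 \left(- \frac{14}{19} + \frac{48}{55}\right)\right) = - \frac{2}{7} + \left(40 - \frac{284}{95}\right) = - \frac{2}{7} + \frac{3516}{95} = \frac{24422}{665} \approx 36.725$)
$g + D = 128 + \frac{24422}{665} = \frac{109542}{665}$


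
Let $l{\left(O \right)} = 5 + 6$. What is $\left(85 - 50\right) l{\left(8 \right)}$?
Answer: $385$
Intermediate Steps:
$l{\left(O \right)} = 11$
$\left(85 - 50\right) l{\left(8 \right)} = \left(85 - 50\right) 11 = 35 \cdot 11 = 385$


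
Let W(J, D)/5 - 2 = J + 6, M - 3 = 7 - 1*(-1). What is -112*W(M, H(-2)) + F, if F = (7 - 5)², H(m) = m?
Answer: -10636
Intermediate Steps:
M = 11 (M = 3 + (7 - 1*(-1)) = 3 + (7 + 1) = 3 + 8 = 11)
F = 4 (F = 2² = 4)
W(J, D) = 40 + 5*J (W(J, D) = 10 + 5*(J + 6) = 10 + 5*(6 + J) = 10 + (30 + 5*J) = 40 + 5*J)
-112*W(M, H(-2)) + F = -112*(40 + 5*11) + 4 = -112*(40 + 55) + 4 = -112*95 + 4 = -10640 + 4 = -10636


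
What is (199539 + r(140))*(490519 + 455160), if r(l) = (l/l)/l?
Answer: 3773996974717/20 ≈ 1.8870e+11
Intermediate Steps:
r(l) = 1/l
(199539 + r(140))*(490519 + 455160) = (199539 + 1/140)*(490519 + 455160) = (199539 + 1/140)*945679 = (27935461/140)*945679 = 3773996974717/20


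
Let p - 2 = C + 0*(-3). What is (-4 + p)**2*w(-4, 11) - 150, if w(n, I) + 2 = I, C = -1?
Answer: -69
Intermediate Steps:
w(n, I) = -2 + I
p = 1 (p = 2 + (-1 + 0*(-3)) = 2 + (-1 + 0) = 2 - 1 = 1)
(-4 + p)**2*w(-4, 11) - 150 = (-4 + 1)**2*(-2 + 11) - 150 = (-3)**2*9 - 150 = 9*9 - 150 = 81 - 150 = -69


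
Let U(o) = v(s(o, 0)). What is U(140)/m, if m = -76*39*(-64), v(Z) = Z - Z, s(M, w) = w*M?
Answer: 0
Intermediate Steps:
s(M, w) = M*w
v(Z) = 0
m = 189696 (m = -2964*(-64) = 189696)
U(o) = 0
U(140)/m = 0/189696 = 0*(1/189696) = 0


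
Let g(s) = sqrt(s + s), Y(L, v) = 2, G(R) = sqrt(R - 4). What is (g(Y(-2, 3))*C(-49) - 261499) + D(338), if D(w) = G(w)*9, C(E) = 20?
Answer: -261459 + 9*sqrt(334) ≈ -2.6129e+5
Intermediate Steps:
G(R) = sqrt(-4 + R)
g(s) = sqrt(2)*sqrt(s) (g(s) = sqrt(2*s) = sqrt(2)*sqrt(s))
D(w) = 9*sqrt(-4 + w) (D(w) = sqrt(-4 + w)*9 = 9*sqrt(-4 + w))
(g(Y(-2, 3))*C(-49) - 261499) + D(338) = ((sqrt(2)*sqrt(2))*20 - 261499) + 9*sqrt(-4 + 338) = (2*20 - 261499) + 9*sqrt(334) = (40 - 261499) + 9*sqrt(334) = -261459 + 9*sqrt(334)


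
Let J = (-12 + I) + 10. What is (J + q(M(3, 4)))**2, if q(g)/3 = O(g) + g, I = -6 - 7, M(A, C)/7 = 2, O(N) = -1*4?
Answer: 225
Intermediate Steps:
O(N) = -4
M(A, C) = 14 (M(A, C) = 7*2 = 14)
I = -13
q(g) = -12 + 3*g (q(g) = 3*(-4 + g) = -12 + 3*g)
J = -15 (J = (-12 - 13) + 10 = -25 + 10 = -15)
(J + q(M(3, 4)))**2 = (-15 + (-12 + 3*14))**2 = (-15 + (-12 + 42))**2 = (-15 + 30)**2 = 15**2 = 225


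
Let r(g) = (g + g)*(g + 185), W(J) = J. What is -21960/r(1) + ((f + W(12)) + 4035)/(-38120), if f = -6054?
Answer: -69697383/1181720 ≈ -58.980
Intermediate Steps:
r(g) = 2*g*(185 + g) (r(g) = (2*g)*(185 + g) = 2*g*(185 + g))
-21960/r(1) + ((f + W(12)) + 4035)/(-38120) = -21960*1/(2*(185 + 1)) + ((-6054 + 12) + 4035)/(-38120) = -21960/(2*1*186) + (-6042 + 4035)*(-1/38120) = -21960/372 - 2007*(-1/38120) = -21960*1/372 + 2007/38120 = -1830/31 + 2007/38120 = -69697383/1181720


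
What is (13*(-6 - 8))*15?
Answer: -2730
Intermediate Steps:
(13*(-6 - 8))*15 = (13*(-14))*15 = -182*15 = -2730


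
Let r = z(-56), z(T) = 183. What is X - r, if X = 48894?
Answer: 48711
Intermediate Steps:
r = 183
X - r = 48894 - 1*183 = 48894 - 183 = 48711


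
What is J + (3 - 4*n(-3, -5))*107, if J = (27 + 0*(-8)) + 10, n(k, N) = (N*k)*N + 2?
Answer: 31602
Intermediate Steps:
n(k, N) = 2 + k*N² (n(k, N) = k*N² + 2 = 2 + k*N²)
J = 37 (J = (27 + 0) + 10 = 27 + 10 = 37)
J + (3 - 4*n(-3, -5))*107 = 37 + (3 - 4*(2 - 3*(-5)²))*107 = 37 + (3 - 4*(2 - 3*25))*107 = 37 + (3 - 4*(2 - 75))*107 = 37 + (3 - 4*(-73))*107 = 37 + (3 + 292)*107 = 37 + 295*107 = 37 + 31565 = 31602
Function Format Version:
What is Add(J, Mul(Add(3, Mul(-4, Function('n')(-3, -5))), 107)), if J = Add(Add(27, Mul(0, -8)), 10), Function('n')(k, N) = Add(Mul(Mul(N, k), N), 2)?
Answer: 31602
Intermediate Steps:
Function('n')(k, N) = Add(2, Mul(k, Pow(N, 2))) (Function('n')(k, N) = Add(Mul(k, Pow(N, 2)), 2) = Add(2, Mul(k, Pow(N, 2))))
J = 37 (J = Add(Add(27, 0), 10) = Add(27, 10) = 37)
Add(J, Mul(Add(3, Mul(-4, Function('n')(-3, -5))), 107)) = Add(37, Mul(Add(3, Mul(-4, Add(2, Mul(-3, Pow(-5, 2))))), 107)) = Add(37, Mul(Add(3, Mul(-4, Add(2, Mul(-3, 25)))), 107)) = Add(37, Mul(Add(3, Mul(-4, Add(2, -75))), 107)) = Add(37, Mul(Add(3, Mul(-4, -73)), 107)) = Add(37, Mul(Add(3, 292), 107)) = Add(37, Mul(295, 107)) = Add(37, 31565) = 31602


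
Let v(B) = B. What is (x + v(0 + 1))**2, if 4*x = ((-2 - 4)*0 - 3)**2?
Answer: 169/16 ≈ 10.563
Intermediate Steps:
x = 9/4 (x = ((-2 - 4)*0 - 3)**2/4 = (-6*0 - 3)**2/4 = (0 - 3)**2/4 = (1/4)*(-3)**2 = (1/4)*9 = 9/4 ≈ 2.2500)
(x + v(0 + 1))**2 = (9/4 + (0 + 1))**2 = (9/4 + 1)**2 = (13/4)**2 = 169/16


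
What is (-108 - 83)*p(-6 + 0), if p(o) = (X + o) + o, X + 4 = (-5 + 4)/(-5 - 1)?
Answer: 18145/6 ≈ 3024.2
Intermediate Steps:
X = -23/6 (X = -4 + (-5 + 4)/(-5 - 1) = -4 - 1/(-6) = -4 - 1*(-⅙) = -4 + ⅙ = -23/6 ≈ -3.8333)
p(o) = -23/6 + 2*o (p(o) = (-23/6 + o) + o = -23/6 + 2*o)
(-108 - 83)*p(-6 + 0) = (-108 - 83)*(-23/6 + 2*(-6 + 0)) = -191*(-23/6 + 2*(-6)) = -191*(-23/6 - 12) = -191*(-95/6) = 18145/6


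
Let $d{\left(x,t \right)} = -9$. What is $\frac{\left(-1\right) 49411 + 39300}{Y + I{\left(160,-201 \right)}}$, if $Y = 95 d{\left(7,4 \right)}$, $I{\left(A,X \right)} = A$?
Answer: $\frac{10111}{695} \approx 14.548$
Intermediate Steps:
$Y = -855$ ($Y = 95 \left(-9\right) = -855$)
$\frac{\left(-1\right) 49411 + 39300}{Y + I{\left(160,-201 \right)}} = \frac{\left(-1\right) 49411 + 39300}{-855 + 160} = \frac{-49411 + 39300}{-695} = \left(-10111\right) \left(- \frac{1}{695}\right) = \frac{10111}{695}$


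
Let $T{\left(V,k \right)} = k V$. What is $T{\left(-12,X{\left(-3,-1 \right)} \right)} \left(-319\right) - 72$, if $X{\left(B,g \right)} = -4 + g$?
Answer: $-19212$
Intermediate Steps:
$T{\left(V,k \right)} = V k$
$T{\left(-12,X{\left(-3,-1 \right)} \right)} \left(-319\right) - 72 = - 12 \left(-4 - 1\right) \left(-319\right) - 72 = \left(-12\right) \left(-5\right) \left(-319\right) - 72 = 60 \left(-319\right) - 72 = -19140 - 72 = -19212$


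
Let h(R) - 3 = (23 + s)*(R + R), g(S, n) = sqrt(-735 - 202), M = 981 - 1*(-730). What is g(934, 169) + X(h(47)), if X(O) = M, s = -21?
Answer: 1711 + I*sqrt(937) ≈ 1711.0 + 30.61*I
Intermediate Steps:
M = 1711 (M = 981 + 730 = 1711)
g(S, n) = I*sqrt(937) (g(S, n) = sqrt(-937) = I*sqrt(937))
h(R) = 3 + 4*R (h(R) = 3 + (23 - 21)*(R + R) = 3 + 2*(2*R) = 3 + 4*R)
X(O) = 1711
g(934, 169) + X(h(47)) = I*sqrt(937) + 1711 = 1711 + I*sqrt(937)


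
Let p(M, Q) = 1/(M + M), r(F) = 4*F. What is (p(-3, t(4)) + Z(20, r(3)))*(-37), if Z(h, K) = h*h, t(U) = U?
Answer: -88763/6 ≈ -14794.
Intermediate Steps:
Z(h, K) = h²
p(M, Q) = 1/(2*M)
(p(-3, t(4)) + Z(20, r(3)))*(-37) = ((½)/(-3) + 20²)*(-37) = ((½)*(-⅓) + 400)*(-37) = (-⅙ + 400)*(-37) = (2399/6)*(-37) = -88763/6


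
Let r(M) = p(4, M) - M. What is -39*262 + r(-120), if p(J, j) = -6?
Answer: -10104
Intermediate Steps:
r(M) = -6 - M
-39*262 + r(-120) = -39*262 + (-6 - 1*(-120)) = -10218 + (-6 + 120) = -10218 + 114 = -10104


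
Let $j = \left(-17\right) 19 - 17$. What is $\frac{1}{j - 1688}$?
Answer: $- \frac{1}{2028} \approx -0.0004931$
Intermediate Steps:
$j = -340$ ($j = -323 - 17 = -340$)
$\frac{1}{j - 1688} = \frac{1}{-340 - 1688} = \frac{1}{-2028} = - \frac{1}{2028}$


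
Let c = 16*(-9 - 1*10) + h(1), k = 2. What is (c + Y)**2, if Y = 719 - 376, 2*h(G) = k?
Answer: 1600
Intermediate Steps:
h(G) = 1 (h(G) = (1/2)*2 = 1)
c = -303 (c = 16*(-9 - 1*10) + 1 = 16*(-9 - 10) + 1 = 16*(-19) + 1 = -304 + 1 = -303)
Y = 343
(c + Y)**2 = (-303 + 343)**2 = 40**2 = 1600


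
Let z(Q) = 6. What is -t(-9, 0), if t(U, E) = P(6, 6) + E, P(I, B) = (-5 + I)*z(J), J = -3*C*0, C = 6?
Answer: -6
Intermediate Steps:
J = 0 (J = -3*6*0 = -18*0 = 0)
P(I, B) = -30 + 6*I (P(I, B) = (-5 + I)*6 = -30 + 6*I)
t(U, E) = 6 + E (t(U, E) = (-30 + 6*6) + E = (-30 + 36) + E = 6 + E)
-t(-9, 0) = -(6 + 0) = -1*6 = -6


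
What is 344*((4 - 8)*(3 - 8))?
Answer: 6880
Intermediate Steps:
344*((4 - 8)*(3 - 8)) = 344*(-4*(-5)) = 344*20 = 6880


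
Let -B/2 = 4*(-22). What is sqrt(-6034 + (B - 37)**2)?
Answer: sqrt(13287) ≈ 115.27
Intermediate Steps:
B = 176 (B = -8*(-22) = -2*(-88) = 176)
sqrt(-6034 + (B - 37)**2) = sqrt(-6034 + (176 - 37)**2) = sqrt(-6034 + 139**2) = sqrt(-6034 + 19321) = sqrt(13287)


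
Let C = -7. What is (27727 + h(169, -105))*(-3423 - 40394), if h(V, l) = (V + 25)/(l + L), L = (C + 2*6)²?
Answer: -48592308111/40 ≈ -1.2148e+9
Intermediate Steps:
L = 25 (L = (-7 + 2*6)² = (-7 + 12)² = 5² = 25)
h(V, l) = (25 + V)/(25 + l) (h(V, l) = (V + 25)/(l + 25) = (25 + V)/(25 + l))
(27727 + h(169, -105))*(-3423 - 40394) = (27727 + (25 + 169)/(25 - 105))*(-3423 - 40394) = (27727 + 194/(-80))*(-43817) = (27727 - 1/80*194)*(-43817) = (27727 - 97/40)*(-43817) = (1108983/40)*(-43817) = -48592308111/40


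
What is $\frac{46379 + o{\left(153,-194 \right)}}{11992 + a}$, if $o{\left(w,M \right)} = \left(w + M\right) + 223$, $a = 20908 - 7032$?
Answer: $\frac{46561}{25868} \approx 1.7999$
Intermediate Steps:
$a = 13876$ ($a = 20908 - 7032 = 13876$)
$o{\left(w,M \right)} = 223 + M + w$ ($o{\left(w,M \right)} = \left(M + w\right) + 223 = 223 + M + w$)
$\frac{46379 + o{\left(153,-194 \right)}}{11992 + a} = \frac{46379 + \left(223 - 194 + 153\right)}{11992 + 13876} = \frac{46379 + 182}{25868} = 46561 \cdot \frac{1}{25868} = \frac{46561}{25868}$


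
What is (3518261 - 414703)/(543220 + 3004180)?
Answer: 1551779/1773700 ≈ 0.87488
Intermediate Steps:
(3518261 - 414703)/(543220 + 3004180) = 3103558/3547400 = 3103558*(1/3547400) = 1551779/1773700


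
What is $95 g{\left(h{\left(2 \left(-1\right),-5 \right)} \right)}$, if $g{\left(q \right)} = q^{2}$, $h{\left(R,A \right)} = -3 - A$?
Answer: $380$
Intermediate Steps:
$95 g{\left(h{\left(2 \left(-1\right),-5 \right)} \right)} = 95 \left(-3 - -5\right)^{2} = 95 \left(-3 + 5\right)^{2} = 95 \cdot 2^{2} = 95 \cdot 4 = 380$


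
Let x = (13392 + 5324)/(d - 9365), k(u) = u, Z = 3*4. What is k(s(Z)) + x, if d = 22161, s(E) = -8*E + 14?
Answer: -257639/3199 ≈ -80.537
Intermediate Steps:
Z = 12
s(E) = 14 - 8*E
x = 4679/3199 (x = (13392 + 5324)/(22161 - 9365) = 18716/12796 = 18716*(1/12796) = 4679/3199 ≈ 1.4626)
k(s(Z)) + x = (14 - 8*12) + 4679/3199 = (14 - 96) + 4679/3199 = -82 + 4679/3199 = -257639/3199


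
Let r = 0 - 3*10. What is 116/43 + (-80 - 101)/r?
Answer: 11263/1290 ≈ 8.7310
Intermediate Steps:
r = -30 (r = 0 - 30 = -30)
116/43 + (-80 - 101)/r = 116/43 + (-80 - 101)/(-30) = 116*(1/43) - 181*(-1/30) = 116/43 + 181/30 = 11263/1290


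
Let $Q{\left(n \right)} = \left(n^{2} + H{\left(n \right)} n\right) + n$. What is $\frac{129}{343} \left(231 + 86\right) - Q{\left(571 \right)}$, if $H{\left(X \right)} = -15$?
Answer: $- \frac{109049228}{343} \approx -3.1793 \cdot 10^{5}$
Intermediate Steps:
$Q{\left(n \right)} = n^{2} - 14 n$ ($Q{\left(n \right)} = \left(n^{2} - 15 n\right) + n = n^{2} - 14 n$)
$\frac{129}{343} \left(231 + 86\right) - Q{\left(571 \right)} = \frac{129}{343} \left(231 + 86\right) - 571 \left(-14 + 571\right) = 129 \cdot \frac{1}{343} \cdot 317 - 571 \cdot 557 = \frac{129}{343} \cdot 317 - 318047 = \frac{40893}{343} - 318047 = - \frac{109049228}{343}$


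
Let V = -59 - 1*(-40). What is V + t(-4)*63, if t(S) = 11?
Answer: 674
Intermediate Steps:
V = -19 (V = -59 + 40 = -19)
V + t(-4)*63 = -19 + 11*63 = -19 + 693 = 674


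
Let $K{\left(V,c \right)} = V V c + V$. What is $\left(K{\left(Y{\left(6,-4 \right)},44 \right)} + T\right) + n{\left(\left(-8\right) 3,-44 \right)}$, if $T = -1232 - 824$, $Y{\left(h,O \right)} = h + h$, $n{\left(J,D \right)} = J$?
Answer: $4268$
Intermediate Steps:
$Y{\left(h,O \right)} = 2 h$
$T = -2056$
$K{\left(V,c \right)} = V + c V^{2}$ ($K{\left(V,c \right)} = V^{2} c + V = c V^{2} + V = V + c V^{2}$)
$\left(K{\left(Y{\left(6,-4 \right)},44 \right)} + T\right) + n{\left(\left(-8\right) 3,-44 \right)} = \left(2 \cdot 6 \left(1 + 2 \cdot 6 \cdot 44\right) - 2056\right) - 24 = \left(12 \left(1 + 12 \cdot 44\right) - 2056\right) - 24 = \left(12 \left(1 + 528\right) - 2056\right) - 24 = \left(12 \cdot 529 - 2056\right) - 24 = \left(6348 - 2056\right) - 24 = 4292 - 24 = 4268$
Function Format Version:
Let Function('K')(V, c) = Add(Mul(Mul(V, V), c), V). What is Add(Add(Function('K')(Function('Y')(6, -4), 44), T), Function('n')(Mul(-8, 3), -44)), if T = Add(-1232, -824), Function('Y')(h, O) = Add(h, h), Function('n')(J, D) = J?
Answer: 4268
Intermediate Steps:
Function('Y')(h, O) = Mul(2, h)
T = -2056
Function('K')(V, c) = Add(V, Mul(c, Pow(V, 2))) (Function('K')(V, c) = Add(Mul(Pow(V, 2), c), V) = Add(Mul(c, Pow(V, 2)), V) = Add(V, Mul(c, Pow(V, 2))))
Add(Add(Function('K')(Function('Y')(6, -4), 44), T), Function('n')(Mul(-8, 3), -44)) = Add(Add(Mul(Mul(2, 6), Add(1, Mul(Mul(2, 6), 44))), -2056), Mul(-8, 3)) = Add(Add(Mul(12, Add(1, Mul(12, 44))), -2056), -24) = Add(Add(Mul(12, Add(1, 528)), -2056), -24) = Add(Add(Mul(12, 529), -2056), -24) = Add(Add(6348, -2056), -24) = Add(4292, -24) = 4268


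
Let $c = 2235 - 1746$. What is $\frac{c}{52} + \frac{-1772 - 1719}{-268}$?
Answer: $\frac{39073}{1742} \approx 22.43$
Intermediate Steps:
$c = 489$ ($c = 2235 - 1746 = 489$)
$\frac{c}{52} + \frac{-1772 - 1719}{-268} = \frac{489}{52} + \frac{-1772 - 1719}{-268} = 489 \cdot \frac{1}{52} + \left(-1772 - 1719\right) \left(- \frac{1}{268}\right) = \frac{489}{52} - - \frac{3491}{268} = \frac{489}{52} + \frac{3491}{268} = \frac{39073}{1742}$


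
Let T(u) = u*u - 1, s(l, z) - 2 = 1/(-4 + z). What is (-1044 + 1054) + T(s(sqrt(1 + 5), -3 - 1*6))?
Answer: 2146/169 ≈ 12.698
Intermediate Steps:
s(l, z) = 2 + 1/(-4 + z)
T(u) = -1 + u**2 (T(u) = u**2 - 1 = -1 + u**2)
(-1044 + 1054) + T(s(sqrt(1 + 5), -3 - 1*6)) = (-1044 + 1054) + (-1 + ((-7 + 2*(-3 - 1*6))/(-4 + (-3 - 1*6)))**2) = 10 + (-1 + ((-7 + 2*(-3 - 6))/(-4 + (-3 - 6)))**2) = 10 + (-1 + ((-7 + 2*(-9))/(-4 - 9))**2) = 10 + (-1 + ((-7 - 18)/(-13))**2) = 10 + (-1 + (-1/13*(-25))**2) = 10 + (-1 + (25/13)**2) = 10 + (-1 + 625/169) = 10 + 456/169 = 2146/169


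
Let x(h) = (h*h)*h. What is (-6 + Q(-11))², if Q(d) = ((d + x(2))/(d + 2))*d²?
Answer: 10609/9 ≈ 1178.8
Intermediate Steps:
x(h) = h³ (x(h) = h²*h = h³)
Q(d) = d²*(8 + d)/(2 + d) (Q(d) = ((d + 2³)/(d + 2))*d² = ((d + 8)/(2 + d))*d² = ((8 + d)/(2 + d))*d² = d²*(8 + d)/(2 + d))
(-6 + Q(-11))² = (-6 + (-11)²*(8 - 11)/(2 - 11))² = (-6 + 121*(-3)/(-9))² = (-6 + 121*(-⅑)*(-3))² = (-6 + 121/3)² = (103/3)² = 10609/9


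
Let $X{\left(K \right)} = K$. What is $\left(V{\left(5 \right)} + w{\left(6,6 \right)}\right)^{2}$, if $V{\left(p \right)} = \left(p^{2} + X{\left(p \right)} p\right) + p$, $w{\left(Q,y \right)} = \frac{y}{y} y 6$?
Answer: $8281$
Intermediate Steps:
$w{\left(Q,y \right)} = 6 y$ ($w{\left(Q,y \right)} = 1 y 6 = y 6 = 6 y$)
$V{\left(p \right)} = p + 2 p^{2}$ ($V{\left(p \right)} = \left(p^{2} + p p\right) + p = \left(p^{2} + p^{2}\right) + p = 2 p^{2} + p = p + 2 p^{2}$)
$\left(V{\left(5 \right)} + w{\left(6,6 \right)}\right)^{2} = \left(5 \left(1 + 2 \cdot 5\right) + 6 \cdot 6\right)^{2} = \left(5 \left(1 + 10\right) + 36\right)^{2} = \left(5 \cdot 11 + 36\right)^{2} = \left(55 + 36\right)^{2} = 91^{2} = 8281$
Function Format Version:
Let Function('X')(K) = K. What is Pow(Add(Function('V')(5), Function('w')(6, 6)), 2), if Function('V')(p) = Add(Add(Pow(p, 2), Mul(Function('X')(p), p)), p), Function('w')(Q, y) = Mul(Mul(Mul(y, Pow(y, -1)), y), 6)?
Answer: 8281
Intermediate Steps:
Function('w')(Q, y) = Mul(6, y) (Function('w')(Q, y) = Mul(Mul(1, y), 6) = Mul(y, 6) = Mul(6, y))
Function('V')(p) = Add(p, Mul(2, Pow(p, 2))) (Function('V')(p) = Add(Add(Pow(p, 2), Mul(p, p)), p) = Add(Add(Pow(p, 2), Pow(p, 2)), p) = Add(Mul(2, Pow(p, 2)), p) = Add(p, Mul(2, Pow(p, 2))))
Pow(Add(Function('V')(5), Function('w')(6, 6)), 2) = Pow(Add(Mul(5, Add(1, Mul(2, 5))), Mul(6, 6)), 2) = Pow(Add(Mul(5, Add(1, 10)), 36), 2) = Pow(Add(Mul(5, 11), 36), 2) = Pow(Add(55, 36), 2) = Pow(91, 2) = 8281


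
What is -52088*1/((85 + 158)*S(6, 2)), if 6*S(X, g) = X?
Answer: -52088/243 ≈ -214.35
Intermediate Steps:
S(X, g) = X/6
-52088*1/((85 + 158)*S(6, 2)) = -52088/(85 + 158) = -52088/(1*243) = -52088/243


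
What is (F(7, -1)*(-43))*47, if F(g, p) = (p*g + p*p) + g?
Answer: -2021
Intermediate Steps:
F(g, p) = g + p**2 + g*p (F(g, p) = (g*p + p**2) + g = (p**2 + g*p) + g = g + p**2 + g*p)
(F(7, -1)*(-43))*47 = ((7 + (-1)**2 + 7*(-1))*(-43))*47 = ((7 + 1 - 7)*(-43))*47 = (1*(-43))*47 = -43*47 = -2021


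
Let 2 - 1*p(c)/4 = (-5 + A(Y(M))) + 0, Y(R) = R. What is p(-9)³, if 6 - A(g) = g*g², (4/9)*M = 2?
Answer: 400315553/8 ≈ 5.0039e+7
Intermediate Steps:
M = 9/2 (M = (9/4)*2 = 9/2 ≈ 4.5000)
A(g) = 6 - g³ (A(g) = 6 - g*g² = 6 - g³)
p(c) = 737/2 (p(c) = 8 - 4*((-5 + (6 - (9/2)³)) + 0) = 8 - 4*((-5 + (6 - 1*729/8)) + 0) = 8 - 4*((-5 + (6 - 729/8)) + 0) = 8 - 4*((-5 - 681/8) + 0) = 8 - 4*(-721/8 + 0) = 8 - 4*(-721/8) = 8 + 721/2 = 737/2)
p(-9)³ = (737/2)³ = 400315553/8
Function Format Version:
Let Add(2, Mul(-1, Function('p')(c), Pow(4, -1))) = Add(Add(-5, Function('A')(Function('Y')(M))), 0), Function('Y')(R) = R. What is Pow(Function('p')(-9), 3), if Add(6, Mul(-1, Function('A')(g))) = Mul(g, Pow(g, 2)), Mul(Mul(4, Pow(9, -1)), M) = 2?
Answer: Rational(400315553, 8) ≈ 5.0039e+7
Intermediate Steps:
M = Rational(9, 2) (M = Mul(Rational(9, 4), 2) = Rational(9, 2) ≈ 4.5000)
Function('A')(g) = Add(6, Mul(-1, Pow(g, 3))) (Function('A')(g) = Add(6, Mul(-1, Mul(g, Pow(g, 2)))) = Add(6, Mul(-1, Pow(g, 3))))
Function('p')(c) = Rational(737, 2) (Function('p')(c) = Add(8, Mul(-4, Add(Add(-5, Add(6, Mul(-1, Pow(Rational(9, 2), 3)))), 0))) = Add(8, Mul(-4, Add(Add(-5, Add(6, Mul(-1, Rational(729, 8)))), 0))) = Add(8, Mul(-4, Add(Add(-5, Add(6, Rational(-729, 8))), 0))) = Add(8, Mul(-4, Add(Add(-5, Rational(-681, 8)), 0))) = Add(8, Mul(-4, Add(Rational(-721, 8), 0))) = Add(8, Mul(-4, Rational(-721, 8))) = Add(8, Rational(721, 2)) = Rational(737, 2))
Pow(Function('p')(-9), 3) = Pow(Rational(737, 2), 3) = Rational(400315553, 8)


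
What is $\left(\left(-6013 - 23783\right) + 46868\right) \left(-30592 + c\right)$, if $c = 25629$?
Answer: $-84728336$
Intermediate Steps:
$\left(\left(-6013 - 23783\right) + 46868\right) \left(-30592 + c\right) = \left(\left(-6013 - 23783\right) + 46868\right) \left(-30592 + 25629\right) = \left(-29796 + 46868\right) \left(-4963\right) = 17072 \left(-4963\right) = -84728336$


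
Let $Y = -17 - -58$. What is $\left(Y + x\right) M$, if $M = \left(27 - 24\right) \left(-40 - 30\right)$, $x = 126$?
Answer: $-35070$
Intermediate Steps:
$M = -210$ ($M = 3 \left(-70\right) = -210$)
$Y = 41$ ($Y = -17 + 58 = 41$)
$\left(Y + x\right) M = \left(41 + 126\right) \left(-210\right) = 167 \left(-210\right) = -35070$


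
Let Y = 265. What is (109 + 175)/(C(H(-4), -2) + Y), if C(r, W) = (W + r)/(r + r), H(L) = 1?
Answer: 568/529 ≈ 1.0737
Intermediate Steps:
C(r, W) = (W + r)/(2*r) (C(r, W) = (W + r)/((2*r)) = (W + r)*(1/(2*r)) = (W + r)/(2*r))
(109 + 175)/(C(H(-4), -2) + Y) = (109 + 175)/((½)*(-2 + 1)/1 + 265) = 284/((½)*1*(-1) + 265) = 284/(-½ + 265) = 284/(529/2) = 284*(2/529) = 568/529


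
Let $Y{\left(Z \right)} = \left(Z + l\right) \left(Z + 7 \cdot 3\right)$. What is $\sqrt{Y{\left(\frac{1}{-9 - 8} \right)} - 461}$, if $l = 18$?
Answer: $\frac{157 i}{17} \approx 9.2353 i$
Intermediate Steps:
$Y{\left(Z \right)} = \left(18 + Z\right) \left(21 + Z\right)$ ($Y{\left(Z \right)} = \left(Z + 18\right) \left(Z + 7 \cdot 3\right) = \left(18 + Z\right) \left(Z + 21\right) = \left(18 + Z\right) \left(21 + Z\right)$)
$\sqrt{Y{\left(\frac{1}{-9 - 8} \right)} - 461} = \sqrt{\left(378 + \left(\frac{1}{-9 - 8}\right)^{2} + \frac{39}{-9 - 8}\right) - 461} = \sqrt{\left(378 + \left(\frac{1}{-17}\right)^{2} + \frac{39}{-17}\right) - 461} = \sqrt{\left(378 + \left(- \frac{1}{17}\right)^{2} + 39 \left(- \frac{1}{17}\right)\right) - 461} = \sqrt{\left(378 + \frac{1}{289} - \frac{39}{17}\right) - 461} = \sqrt{\frac{108580}{289} - 461} = \sqrt{- \frac{24649}{289}} = \frac{157 i}{17}$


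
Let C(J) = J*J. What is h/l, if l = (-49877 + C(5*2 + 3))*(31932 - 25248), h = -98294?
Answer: 2891/9772008 ≈ 0.00029584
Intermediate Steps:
C(J) = J²
l = -332248272 (l = (-49877 + (5*2 + 3)²)*(31932 - 25248) = (-49877 + (10 + 3)²)*6684 = (-49877 + 13²)*6684 = (-49877 + 169)*6684 = -49708*6684 = -332248272)
h/l = -98294/(-332248272) = -98294*(-1/332248272) = 2891/9772008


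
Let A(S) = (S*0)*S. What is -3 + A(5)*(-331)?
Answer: -3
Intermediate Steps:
A(S) = 0 (A(S) = 0*S = 0)
-3 + A(5)*(-331) = -3 + 0*(-331) = -3 + 0 = -3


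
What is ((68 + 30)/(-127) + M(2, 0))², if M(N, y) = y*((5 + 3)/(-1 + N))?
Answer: 9604/16129 ≈ 0.59545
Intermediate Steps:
M(N, y) = 8*y/(-1 + N) (M(N, y) = y*(8/(-1 + N)) = 8*y/(-1 + N))
((68 + 30)/(-127) + M(2, 0))² = ((68 + 30)/(-127) + 8*0/(-1 + 2))² = (98*(-1/127) + 8*0/1)² = (-98/127 + 8*0*1)² = (-98/127 + 0)² = (-98/127)² = 9604/16129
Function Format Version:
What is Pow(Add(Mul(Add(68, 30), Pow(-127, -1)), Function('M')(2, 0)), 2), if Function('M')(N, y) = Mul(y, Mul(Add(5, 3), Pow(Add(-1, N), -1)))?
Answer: Rational(9604, 16129) ≈ 0.59545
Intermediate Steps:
Function('M')(N, y) = Mul(8, y, Pow(Add(-1, N), -1)) (Function('M')(N, y) = Mul(y, Mul(8, Pow(Add(-1, N), -1))) = Mul(8, y, Pow(Add(-1, N), -1)))
Pow(Add(Mul(Add(68, 30), Pow(-127, -1)), Function('M')(2, 0)), 2) = Pow(Add(Mul(Add(68, 30), Pow(-127, -1)), Mul(8, 0, Pow(Add(-1, 2), -1))), 2) = Pow(Add(Mul(98, Rational(-1, 127)), Mul(8, 0, Pow(1, -1))), 2) = Pow(Add(Rational(-98, 127), Mul(8, 0, 1)), 2) = Pow(Add(Rational(-98, 127), 0), 2) = Pow(Rational(-98, 127), 2) = Rational(9604, 16129)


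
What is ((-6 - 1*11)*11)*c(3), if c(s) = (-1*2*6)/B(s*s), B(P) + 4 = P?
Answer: 2244/5 ≈ 448.80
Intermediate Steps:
B(P) = -4 + P
c(s) = -12/(-4 + s**2) (c(s) = (-1*2*6)/(-4 + s*s) = (-2*6)/(-4 + s**2) = -12/(-4 + s**2))
((-6 - 1*11)*11)*c(3) = ((-6 - 1*11)*11)*(-12/(-4 + 3**2)) = ((-6 - 11)*11)*(-12/(-4 + 9)) = (-17*11)*(-12/5) = -(-2244)/5 = -187*(-12/5) = 2244/5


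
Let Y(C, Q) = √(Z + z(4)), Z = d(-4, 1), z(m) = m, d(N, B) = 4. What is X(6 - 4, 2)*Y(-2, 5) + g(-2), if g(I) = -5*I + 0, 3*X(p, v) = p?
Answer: 10 + 4*√2/3 ≈ 11.886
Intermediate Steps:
X(p, v) = p/3
Z = 4
Y(C, Q) = 2*√2 (Y(C, Q) = √(4 + 4) = √8 = 2*√2)
g(I) = -5*I
X(6 - 4, 2)*Y(-2, 5) + g(-2) = ((6 - 4)/3)*(2*√2) - 5*(-2) = ((⅓)*2)*(2*√2) + 10 = 2*(2*√2)/3 + 10 = 4*√2/3 + 10 = 10 + 4*√2/3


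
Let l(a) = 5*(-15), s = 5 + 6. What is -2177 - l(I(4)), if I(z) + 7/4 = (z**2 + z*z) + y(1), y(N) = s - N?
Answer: -2102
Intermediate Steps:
s = 11
y(N) = 11 - N
I(z) = 33/4 + 2*z**2 (I(z) = -7/4 + ((z**2 + z*z) + (11 - 1*1)) = -7/4 + ((z**2 + z**2) + (11 - 1)) = -7/4 + (2*z**2 + 10) = -7/4 + (10 + 2*z**2) = 33/4 + 2*z**2)
l(a) = -75
-2177 - l(I(4)) = -2177 - 1*(-75) = -2177 + 75 = -2102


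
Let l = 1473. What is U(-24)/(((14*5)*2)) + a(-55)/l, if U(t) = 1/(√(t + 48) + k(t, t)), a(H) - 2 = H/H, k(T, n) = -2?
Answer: 1891/687400 + √6/1400 ≈ 0.0045006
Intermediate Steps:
a(H) = 3 (a(H) = 2 + H/H = 2 + 1 = 3)
U(t) = 1/(-2 + √(48 + t)) (U(t) = 1/(√(t + 48) - 2) = 1/(√(48 + t) - 2) = 1/(-2 + √(48 + t)))
U(-24)/(((14*5)*2)) + a(-55)/l = 1/((-2 + √(48 - 24))*(((14*5)*2))) + 3/1473 = 1/((-2 + √24)*((70*2))) + 3*(1/1473) = 1/(-2 + 2*√6*140) + 1/491 = (1/140)/(-2 + 2*√6) + 1/491 = 1/(140*(-2 + 2*√6)) + 1/491 = 1/491 + 1/(140*(-2 + 2*√6))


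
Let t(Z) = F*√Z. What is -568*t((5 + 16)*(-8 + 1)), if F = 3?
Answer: -11928*I*√3 ≈ -20660.0*I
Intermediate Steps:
t(Z) = 3*√Z
-568*t((5 + 16)*(-8 + 1)) = -1704*√((5 + 16)*(-8 + 1)) = -1704*√(21*(-7)) = -1704*√(-147) = -1704*7*I*√3 = -11928*I*√3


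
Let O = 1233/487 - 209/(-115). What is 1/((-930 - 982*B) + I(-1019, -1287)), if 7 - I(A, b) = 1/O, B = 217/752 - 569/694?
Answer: -15890054408/6379424731409 ≈ -0.0024908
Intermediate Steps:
B = -138645/260944 (B = 217*(1/752) - 569*1/694 = 217/752 - 569/694 = -138645/260944 ≈ -0.53132)
O = 243578/56005 (O = 1233*(1/487) - 209*(-1/115) = 1233/487 + 209/115 = 243578/56005 ≈ 4.3492)
I(A, b) = 1649041/243578 (I(A, b) = 7 - 1/243578/56005 = 7 - 1*56005/243578 = 7 - 56005/243578 = 1649041/243578)
1/((-930 - 982*B) + I(-1019, -1287)) = 1/((-930 - 982*(-138645/260944)) + 1649041/243578) = 1/((-930 + 68074695/130472) + 1649041/243578) = 1/(-53264265/130472 + 1649041/243578) = 1/(-6379424731409/15890054408) = -15890054408/6379424731409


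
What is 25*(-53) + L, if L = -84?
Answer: -1409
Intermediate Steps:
25*(-53) + L = 25*(-53) - 84 = -1325 - 84 = -1409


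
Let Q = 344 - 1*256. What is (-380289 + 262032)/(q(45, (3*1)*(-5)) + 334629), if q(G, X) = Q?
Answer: -118257/334717 ≈ -0.35330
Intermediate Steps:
Q = 88 (Q = 344 - 256 = 88)
q(G, X) = 88
(-380289 + 262032)/(q(45, (3*1)*(-5)) + 334629) = (-380289 + 262032)/(88 + 334629) = -118257/334717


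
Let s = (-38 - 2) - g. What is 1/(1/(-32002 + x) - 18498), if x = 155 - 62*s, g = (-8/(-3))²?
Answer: -260335/4815676839 ≈ -5.4060e-5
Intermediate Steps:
g = 64/9 (g = (-8*(-⅓))² = (8/3)² = 64/9 ≈ 7.1111)
s = -424/9 (s = (-38 - 2) - 1*64/9 = -40 - 64/9 = -424/9 ≈ -47.111)
x = 27683/9 (x = 155 - 62*(-424/9) = 155 + 26288/9 = 27683/9 ≈ 3075.9)
1/(1/(-32002 + x) - 18498) = 1/(1/(-32002 + 27683/9) - 18498) = 1/(1/(-260335/9) - 18498) = 1/(-9/260335 - 18498) = 1/(-4815676839/260335) = -260335/4815676839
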